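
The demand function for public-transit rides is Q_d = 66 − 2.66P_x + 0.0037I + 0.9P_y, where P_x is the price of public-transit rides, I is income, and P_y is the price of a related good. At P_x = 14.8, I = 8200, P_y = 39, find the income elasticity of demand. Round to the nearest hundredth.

0.33

Substituting, Q_d = 66 − 2.66(14.8) + 0.0037(8200) + 0.9(39) = 66 − 39.368 + 30.34 + 35.1 = 92.072.
∂Q_d/∂I = +0.0037, so E_I = 0.0037·(8200/92.072) ≈ 0.33.
E_I ∈ (0,1): normal good (necessity).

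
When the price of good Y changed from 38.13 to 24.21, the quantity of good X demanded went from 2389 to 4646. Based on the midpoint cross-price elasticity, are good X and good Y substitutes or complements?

%ΔQ_x = (4646 − 2389)/[(2389+4646)/2] = 2257/3517.5 ≈ 0.6416.
%ΔP_y = (24.21 − 38.13)/[(38.13+24.21)/2] ≈ -0.4466.
E_xy = 0.6416/-0.4466 ≈ -1.437.
E_xy < 0, so the goods are complements.

complements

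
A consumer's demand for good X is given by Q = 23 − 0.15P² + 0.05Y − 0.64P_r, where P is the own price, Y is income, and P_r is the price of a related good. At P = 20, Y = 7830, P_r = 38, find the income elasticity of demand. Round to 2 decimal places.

1.19

Substituting, Q = 23 − 0.15(20)² + 0.05(7830) − 0.64(38) = 23 − 60 + 391.5 − 24.32 = 330.18.
∂Q/∂Y = +0.05, so E_I = 0.05·(7830/330.18) ≈ 1.19.
E_I > 1: normal good (luxury).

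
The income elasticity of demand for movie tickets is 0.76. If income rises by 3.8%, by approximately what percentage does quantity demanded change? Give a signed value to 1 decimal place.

%ΔQ ≈ E × %ΔI = (0.76) × (3.8%) ≈ 2.9%.

2.9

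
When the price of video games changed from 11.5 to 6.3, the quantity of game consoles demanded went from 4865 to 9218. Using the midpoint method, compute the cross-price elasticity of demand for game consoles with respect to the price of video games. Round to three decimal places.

-1.058

%ΔQ_x = (9218 − 4865)/[(4865+9218)/2] = 4353/7041.5 ≈ 0.6182.
%ΔP_y = (6.3 − 11.5)/[(11.5+6.3)/2] ≈ -0.5843.
E_xy = 0.6182/-0.5843 ≈ -1.058.
E_xy < 0, so game consoles and video games are complements.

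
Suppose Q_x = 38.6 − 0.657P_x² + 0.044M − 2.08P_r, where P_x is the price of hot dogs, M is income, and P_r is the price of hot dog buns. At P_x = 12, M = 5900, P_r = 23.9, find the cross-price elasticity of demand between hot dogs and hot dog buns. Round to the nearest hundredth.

-0.32

Substituting, Q_x = 38.6 − 0.657(12)² + 0.044(5900) − 2.08(23.9) = 38.6 − 94.608 + 259.6 − 49.712 = 153.88.
∂Q_x/∂P_r = −2.08, so E_xy = -2.08·(23.9/153.88) ≈ -0.32.
E_xy < 0: the goods are complements.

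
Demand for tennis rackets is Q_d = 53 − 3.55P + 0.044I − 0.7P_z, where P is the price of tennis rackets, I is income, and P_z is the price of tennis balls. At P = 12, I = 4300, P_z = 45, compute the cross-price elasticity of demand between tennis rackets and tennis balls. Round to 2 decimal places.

First evaluate Q_d: 53 − 3.55(12) + 0.044(4300) − 0.7(45) = 53 − 42.6 + 189.2 − 31.5 = 168.1.
∂Q_d/∂P_z = −0.7, so E_xy = -0.7·(45/168.1) ≈ -0.19.
E_xy < 0: the goods are complements.

-0.19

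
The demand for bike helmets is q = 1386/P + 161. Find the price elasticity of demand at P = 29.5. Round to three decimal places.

-0.226

At P = 29.5, q = 207.9831.
dq/dP = −1386/P² = −1.5926.
Point elasticity E = (dq/dP)·(P/q) = -1.5926 × 29.5/207.9831 ≈ -0.226.
|E| < 1, so demand is inelastic at this price.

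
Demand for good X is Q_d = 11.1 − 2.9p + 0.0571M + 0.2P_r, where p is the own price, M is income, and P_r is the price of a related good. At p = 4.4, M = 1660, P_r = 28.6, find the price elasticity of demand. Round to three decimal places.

Substituting, Q_d = 11.1 − 2.9(4.4) + 0.0571(1660) + 0.2(28.6) = 11.1 − 12.76 + 94.786 + 5.72 = 98.846.
∂Q_d/∂p = −2.9, so E_p = (−2.9)·(4.4/98.846) ≈ -0.129.
|E_p| < 1: demand is inelastic.

-0.129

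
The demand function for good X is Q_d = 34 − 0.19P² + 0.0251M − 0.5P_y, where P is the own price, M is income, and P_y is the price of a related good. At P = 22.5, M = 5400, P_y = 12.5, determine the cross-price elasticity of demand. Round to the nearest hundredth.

-0.09

Substituting, Q_d = 34 − 0.19(22.5)² + 0.0251(5400) − 0.5(12.5) = 34 − 96.1875 + 135.54 − 6.25 = 67.1025.
∂Q_d/∂P_y = −0.5, so E_xy = -0.5·(12.5/67.1025) ≈ -0.09.
E_xy < 0: the goods are complements.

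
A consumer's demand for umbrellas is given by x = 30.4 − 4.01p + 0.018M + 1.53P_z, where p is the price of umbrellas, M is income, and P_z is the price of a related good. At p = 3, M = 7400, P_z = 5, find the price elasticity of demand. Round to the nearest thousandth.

-0.076

At the given point, x = 30.4 − 4.01(3) + 0.018(7400) + 1.53(5) = 30.4 − 12.03 + 133.2 + 7.65 = 159.22.
∂x/∂p = −4.01, so E_p = (−4.01)·(3/159.22) ≈ -0.076.
|E_p| < 1: demand is inelastic.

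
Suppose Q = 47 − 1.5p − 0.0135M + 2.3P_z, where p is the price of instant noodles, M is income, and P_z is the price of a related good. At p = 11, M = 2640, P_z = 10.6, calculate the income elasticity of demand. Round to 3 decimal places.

-1.852

Substituting, Q = 47 − 1.5(11) − 0.0135(2640) + 2.3(10.6) = 47 − 16.5 − 35.64 + 24.38 = 19.24.
∂Q/∂M = −0.0135, so E_I = -0.0135·(2640/19.24) ≈ -1.852.
E_I < 0: inferior good.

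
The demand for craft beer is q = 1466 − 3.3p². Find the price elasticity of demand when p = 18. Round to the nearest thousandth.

At p = 18, q = 396.8.
dq/dp = −2·3.3·p = −118.8.
Point elasticity E = (dq/dp)·(p/q) = -118.8 × 18/396.8 ≈ -5.389.
|E| > 1, so demand is elastic at this price.

-5.389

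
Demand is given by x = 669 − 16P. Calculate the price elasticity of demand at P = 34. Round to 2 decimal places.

-4.35

At P = 34, x = 125.
dx/dP = −16.
Point elasticity E = (dx/dP)·(P/x) = -16 × 34/125 ≈ -4.35.
|E| > 1, so demand is elastic at this price.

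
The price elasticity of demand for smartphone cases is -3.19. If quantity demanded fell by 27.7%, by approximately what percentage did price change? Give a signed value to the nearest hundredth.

%ΔQ ≈ E × %ΔP ⇒ %ΔP = %ΔQ / E = (-27.7%)/(-3.19) ≈ 8.68%.

8.68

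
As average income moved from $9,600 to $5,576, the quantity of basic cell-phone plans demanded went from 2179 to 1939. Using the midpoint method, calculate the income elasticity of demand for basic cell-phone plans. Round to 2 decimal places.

0.22

%ΔQ = (1939 − 2179)/[(2179+1939)/2] = -240/2059 ≈ -0.1166.
%ΔY = (5,576 − 9,600)/[(9,600+5,576)/2] = -4024/7588 ≈ -0.5303.
E_I = %ΔQ/%ΔY ≈ 0.22.
E_I ∈ (0,1): normal good (necessity).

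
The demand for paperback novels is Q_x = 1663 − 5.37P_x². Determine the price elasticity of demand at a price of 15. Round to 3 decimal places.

-5.314

At P_x = 15, Q_x = 454.75.
dQ_x/dP_x = −2·5.37·P_x = −161.1.
Point elasticity E = (dQ_x/dP_x)·(P_x/Q_x) = -161.1 × 15/454.75 ≈ -5.314.
|E| > 1, so demand is elastic at this price.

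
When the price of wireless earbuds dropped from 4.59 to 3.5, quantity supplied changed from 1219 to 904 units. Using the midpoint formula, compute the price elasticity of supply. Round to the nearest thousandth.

1.101

%Δq = (904 − 1219)/[(1219 + 904)/2] = -315/1061.5 ≈ -0.2967.
%Δp = (3.5 − 4.59)/[(4.59 + 3.5)/2] = -1.09/4.045 ≈ -0.2695.
Arc elasticity E = %Δq/%Δp ≈ -0.2967/-0.2695 ≈ 1.101.
|E| > 1: supply is elastic over this range.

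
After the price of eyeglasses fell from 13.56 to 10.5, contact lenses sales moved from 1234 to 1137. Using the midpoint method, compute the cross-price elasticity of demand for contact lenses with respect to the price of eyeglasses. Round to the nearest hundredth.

%ΔQ_x = (1137 − 1234)/[(1234+1137)/2] = -97/1185.5 ≈ -0.0818.
%ΔP_y = (10.5 − 13.56)/[(13.56+10.5)/2] ≈ -0.2544.
E_xy = -0.0818/-0.2544 ≈ 0.32.
E_xy > 0, so contact lenses and eyeglasses are substitutes.

0.32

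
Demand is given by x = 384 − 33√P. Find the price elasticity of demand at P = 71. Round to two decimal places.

-1.31

At P = 71, x = 105.9371.
dx/dP = −33/(2√P) = −33/(2·8.4261).
Point elasticity E = (dx/dP)·(P/x) = -1.9582 × 71/105.9371 ≈ -1.31.
|E| > 1, so demand is elastic at this price.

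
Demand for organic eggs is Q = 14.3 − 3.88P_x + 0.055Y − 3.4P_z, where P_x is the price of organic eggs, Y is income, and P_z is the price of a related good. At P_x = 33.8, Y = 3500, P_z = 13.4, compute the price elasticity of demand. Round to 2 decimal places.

-4.36

First evaluate Q: 14.3 − 3.88(33.8) + 0.055(3500) − 3.4(13.4) = 14.3 − 131.144 + 192.5 − 45.56 = 30.096.
∂Q/∂P_x = −3.88, so E_p = (−3.88)·(33.8/30.096) ≈ -4.36.
|E_p| > 1: demand is elastic.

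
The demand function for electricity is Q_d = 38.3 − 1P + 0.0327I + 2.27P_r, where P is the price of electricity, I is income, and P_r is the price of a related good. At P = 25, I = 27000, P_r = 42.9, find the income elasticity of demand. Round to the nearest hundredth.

First evaluate Q_d: 38.3 − 1(25) + 0.0327(27000) + 2.27(42.9) = 38.3 − 25 + 882.9 + 97.383 = 993.583.
∂Q_d/∂I = +0.0327, so E_I = 0.0327·(27000/993.583) ≈ 0.89.
E_I ∈ (0,1): normal good (necessity).

0.89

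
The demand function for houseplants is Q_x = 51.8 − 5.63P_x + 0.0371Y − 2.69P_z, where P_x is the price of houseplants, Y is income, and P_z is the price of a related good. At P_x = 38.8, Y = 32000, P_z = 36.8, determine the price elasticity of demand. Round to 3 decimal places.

Substituting, Q_x = 51.8 − 5.63(38.8) + 0.0371(32000) − 2.69(36.8) = 51.8 − 218.444 + 1187.2 − 98.992 = 921.564.
∂Q_x/∂P_x = −5.63, so E_p = (−5.63)·(38.8/921.564) ≈ -0.237.
|E_p| < 1: demand is inelastic.

-0.237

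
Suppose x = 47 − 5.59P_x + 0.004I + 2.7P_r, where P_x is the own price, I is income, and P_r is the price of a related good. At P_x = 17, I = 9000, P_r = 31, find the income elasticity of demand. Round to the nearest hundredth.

0.50

x = 47 − 5.59(17) + 0.004(9000) + 2.7(31) = 47 − 95.03 + 36 + 83.7 = 71.67.
∂x/∂I = +0.004, so E_I = 0.004·(9000/71.67) ≈ 0.50.
E_I ∈ (0,1): normal good (necessity).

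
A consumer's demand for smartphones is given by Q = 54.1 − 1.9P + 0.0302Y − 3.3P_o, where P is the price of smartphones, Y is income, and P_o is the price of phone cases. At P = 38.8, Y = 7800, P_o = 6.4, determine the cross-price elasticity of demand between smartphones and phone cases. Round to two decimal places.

Substituting, Q = 54.1 − 1.9(38.8) + 0.0302(7800) − 3.3(6.4) = 54.1 − 73.72 + 235.56 − 21.12 = 194.82.
∂Q/∂P_o = −3.3, so E_xy = -3.3·(6.4/194.82) ≈ -0.11.
E_xy < 0: the goods are complements.

-0.11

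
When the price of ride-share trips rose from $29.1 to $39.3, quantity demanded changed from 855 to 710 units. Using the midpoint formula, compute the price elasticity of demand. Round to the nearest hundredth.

%ΔQ = (710 − 855)/[(855 + 710)/2] = -145/782.5 ≈ -0.1853.
%Δp = (39.3 − 29.1)/[(29.1 + 39.3)/2] = 10.2/34.2 ≈ 0.2982.
Arc elasticity E = %ΔQ/%Δp ≈ -0.1853/0.2982 ≈ -0.62.
|E| < 1: demand is inelastic over this range.

-0.62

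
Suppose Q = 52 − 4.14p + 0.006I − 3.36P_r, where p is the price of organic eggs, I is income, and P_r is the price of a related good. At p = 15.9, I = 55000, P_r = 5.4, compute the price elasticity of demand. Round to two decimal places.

-0.22

Q = 52 − 4.14(15.9) + 0.006(55000) − 3.36(5.4) = 52 − 65.826 + 330 − 18.144 = 298.03.
∂Q/∂p = −4.14, so E_p = (−4.14)·(15.9/298.03) ≈ -0.22.
|E_p| < 1: demand is inelastic.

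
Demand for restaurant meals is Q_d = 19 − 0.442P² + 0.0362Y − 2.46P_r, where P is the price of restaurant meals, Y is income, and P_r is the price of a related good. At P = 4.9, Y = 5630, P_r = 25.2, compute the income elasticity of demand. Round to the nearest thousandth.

1.357

Substituting, Q_d = 19 − 0.442(4.9)² + 0.0362(5630) − 2.46(25.2) = 19 − 10.6124 + 203.806 − 61.992 = 150.2016.
∂Q_d/∂Y = +0.0362, so E_I = 0.0362·(5630/150.2016) ≈ 1.357.
E_I > 1: normal good (luxury).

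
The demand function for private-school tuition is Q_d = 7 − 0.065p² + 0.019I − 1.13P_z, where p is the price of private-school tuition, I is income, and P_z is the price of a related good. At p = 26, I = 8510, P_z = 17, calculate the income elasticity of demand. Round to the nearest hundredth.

Evaluating quantity at (p, I, P_z) gives Q_d = 7 − 0.065(26)² + 0.019(8510) − 1.13(17) = 7 − 43.94 + 161.69 − 19.21 = 105.54.
∂Q_d/∂I = +0.019, so E_I = 0.019·(8510/105.54) ≈ 1.53.
E_I > 1: normal good (luxury).

1.53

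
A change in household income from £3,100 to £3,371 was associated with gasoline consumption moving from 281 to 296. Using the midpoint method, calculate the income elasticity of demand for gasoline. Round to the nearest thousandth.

%ΔQ = (296 − 281)/[(281+296)/2] = 15/288.5 ≈ 0.0520.
%ΔY = (3,371 − 3,100)/[(3,100+3,371)/2] = 271/3235.5 ≈ 0.0838.
E_I = %ΔQ/%ΔY ≈ 0.621.
E_I ∈ (0,1): normal good (necessity).

0.621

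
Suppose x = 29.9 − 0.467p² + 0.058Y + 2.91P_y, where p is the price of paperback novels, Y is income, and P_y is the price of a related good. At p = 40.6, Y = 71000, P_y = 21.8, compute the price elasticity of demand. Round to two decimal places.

Substituting, x = 29.9 − 0.467(40.6)² + 0.058(71000) + 2.91(21.8) = 29.9 − 769.7841 + 4118 + 63.438 = 3441.5539.
∂x/∂p = −2·0.467·p = -37.9204, so E_p = -37.9204·(40.6/3441.5539) ≈ -0.45.
|E_p| < 1: demand is inelastic.

-0.45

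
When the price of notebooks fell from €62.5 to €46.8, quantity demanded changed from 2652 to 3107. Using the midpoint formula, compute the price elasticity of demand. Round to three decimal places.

-0.550

%ΔQ = (3107 − 2652)/[(2652 + 3107)/2] = 455/2879.5 ≈ 0.1580.
%ΔP = (46.8 − 62.5)/[(62.5 + 46.8)/2] = -15.7/54.65 ≈ -0.2873.
Arc elasticity E = %ΔQ/%ΔP ≈ 0.1580/-0.2873 ≈ -0.550.
|E| < 1: demand is inelastic over this range.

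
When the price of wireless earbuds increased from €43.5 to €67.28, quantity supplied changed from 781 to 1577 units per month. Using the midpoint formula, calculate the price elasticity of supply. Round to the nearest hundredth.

1.57

%Δq = (1577 − 781)/[(781 + 1577)/2] = 796/1179 ≈ 0.6751.
%Δp = (67.28 − 43.5)/[(43.5 + 67.28)/2] = 23.78/55.39 ≈ 0.4293.
Arc elasticity E = %Δq/%Δp ≈ 0.6751/0.4293 ≈ 1.57.
|E| > 1: supply is elastic over this range.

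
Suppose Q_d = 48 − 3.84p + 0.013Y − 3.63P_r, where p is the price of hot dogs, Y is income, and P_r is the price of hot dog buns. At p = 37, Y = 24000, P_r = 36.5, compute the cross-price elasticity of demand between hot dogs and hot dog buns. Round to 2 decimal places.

-1.55

Q_d = 48 − 3.84(37) + 0.013(24000) − 3.63(36.5) = 48 − 142.08 + 312 − 132.495 = 85.425.
∂Q_d/∂P_r = −3.63, so E_xy = -3.63·(36.5/85.425) ≈ -1.55.
E_xy < 0: the goods are complements.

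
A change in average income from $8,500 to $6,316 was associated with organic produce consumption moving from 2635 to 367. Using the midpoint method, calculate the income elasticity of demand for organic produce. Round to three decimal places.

5.125

%ΔQ = (367 − 2635)/[(2635+367)/2] = -2268/1501 ≈ -1.5110.
%ΔI = (6,316 − 8,500)/[(8,500+6,316)/2] = -2184/7408 ≈ -0.2948.
E_I = %ΔQ/%ΔI ≈ 5.125.
E_I > 1: normal good (luxury).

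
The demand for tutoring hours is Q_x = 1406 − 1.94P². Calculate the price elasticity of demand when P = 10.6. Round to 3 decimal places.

-0.367

At P = 10.6, Q_x = 1188.0216.
dQ_x/dP = −2·1.94·P = −41.128.
Point elasticity E = (dQ_x/dP)·(P/Q_x) = -41.128 × 10.6/1188.0216 ≈ -0.367.
|E| < 1, so demand is inelastic at this price.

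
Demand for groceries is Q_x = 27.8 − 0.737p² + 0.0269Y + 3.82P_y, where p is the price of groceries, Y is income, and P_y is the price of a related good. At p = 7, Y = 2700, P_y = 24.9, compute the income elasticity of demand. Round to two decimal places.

0.46

At the given point, Q_x = 27.8 − 0.737(7)² + 0.0269(2700) + 3.82(24.9) = 27.8 − 36.113 + 72.63 + 95.118 = 159.435.
∂Q_x/∂Y = +0.0269, so E_I = 0.0269·(2700/159.435) ≈ 0.46.
E_I ∈ (0,1): normal good (necessity).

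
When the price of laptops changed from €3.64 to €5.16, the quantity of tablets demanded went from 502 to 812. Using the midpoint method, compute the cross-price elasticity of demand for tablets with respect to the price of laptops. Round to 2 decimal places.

1.37

%ΔQ_x = (812 − 502)/[(502+812)/2] = 310/657 ≈ 0.4718.
%ΔP_y = (5.16 − 3.64)/[(3.64+5.16)/2] ≈ 0.3455.
E_xy = 0.4718/0.3455 ≈ 1.37.
E_xy > 0, so tablets and laptops are substitutes.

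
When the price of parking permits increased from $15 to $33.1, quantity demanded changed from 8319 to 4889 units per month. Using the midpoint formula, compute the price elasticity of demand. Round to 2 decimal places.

-0.69

%ΔQ = (4889 − 8319)/[(8319 + 4889)/2] = -3430/6604 ≈ -0.5194.
%ΔP = (33.1 − 15)/[(15 + 33.1)/2] = 18.1/24.05 ≈ 0.7526.
Arc elasticity E = %ΔQ/%ΔP ≈ -0.5194/0.7526 ≈ -0.69.
|E| < 1: demand is inelastic over this range.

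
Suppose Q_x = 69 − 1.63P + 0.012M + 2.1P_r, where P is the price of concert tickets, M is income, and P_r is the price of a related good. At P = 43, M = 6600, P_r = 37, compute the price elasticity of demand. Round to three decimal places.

-0.450

First evaluate Q_x: 69 − 1.63(43) + 0.012(6600) + 2.1(37) = 69 − 70.09 + 79.2 + 77.7 = 155.81.
∂Q_x/∂P = −1.63, so E_p = (−1.63)·(43/155.81) ≈ -0.450.
|E_p| < 1: demand is inelastic.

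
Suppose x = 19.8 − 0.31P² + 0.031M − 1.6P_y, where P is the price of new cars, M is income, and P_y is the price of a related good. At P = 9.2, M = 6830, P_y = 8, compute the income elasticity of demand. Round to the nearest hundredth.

1.10

At the given point, x = 19.8 − 0.31(9.2)² + 0.031(6830) − 1.6(8) = 19.8 − 26.2384 + 211.73 − 12.8 = 192.4916.
∂x/∂M = +0.031, so E_I = 0.031·(6830/192.4916) ≈ 1.10.
E_I > 1: normal good (luxury).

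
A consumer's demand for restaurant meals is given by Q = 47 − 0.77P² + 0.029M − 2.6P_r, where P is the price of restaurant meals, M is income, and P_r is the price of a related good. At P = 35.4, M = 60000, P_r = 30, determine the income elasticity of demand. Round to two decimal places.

Substituting, Q = 47 − 0.77(35.4)² + 0.029(60000) − 2.6(30) = 47 − 964.9332 + 1740 − 78 = 744.0668.
∂Q/∂M = +0.029, so E_I = 0.029·(60000/744.0668) ≈ 2.34.
E_I > 1: normal good (luxury).

2.34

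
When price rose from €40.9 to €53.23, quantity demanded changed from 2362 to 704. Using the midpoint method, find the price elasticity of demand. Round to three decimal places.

-4.128

%Δq = (704 − 2362)/[(2362 + 704)/2] = -1658/1533 ≈ -1.0815.
%Δp = (53.23 − 40.9)/[(40.9 + 53.23)/2] = 12.33/47.065 ≈ 0.2620.
Arc elasticity E = %Δq/%Δp ≈ -1.0815/0.2620 ≈ -4.128.
|E| > 1: demand is elastic over this range.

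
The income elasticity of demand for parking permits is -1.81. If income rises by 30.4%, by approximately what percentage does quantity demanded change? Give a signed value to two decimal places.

-55.02

%ΔQ ≈ E × %ΔI = (-1.81) × (30.4%) ≈ -55.02%.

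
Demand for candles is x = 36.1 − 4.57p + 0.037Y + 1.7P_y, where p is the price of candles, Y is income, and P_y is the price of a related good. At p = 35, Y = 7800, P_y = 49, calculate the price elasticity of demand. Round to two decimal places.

-0.64

First evaluate x: 36.1 − 4.57(35) + 0.037(7800) + 1.7(49) = 36.1 − 159.95 + 288.6 + 83.3 = 248.05.
∂x/∂p = −4.57, so E_p = (−4.57)·(35/248.05) ≈ -0.64.
|E_p| < 1: demand is inelastic.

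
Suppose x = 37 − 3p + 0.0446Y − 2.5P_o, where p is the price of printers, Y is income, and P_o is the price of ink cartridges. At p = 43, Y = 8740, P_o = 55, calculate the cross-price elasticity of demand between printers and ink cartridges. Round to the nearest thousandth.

At the given point, x = 37 − 3(43) + 0.0446(8740) − 2.5(55) = 37 − 129 + 389.804 − 137.5 = 160.304.
∂x/∂P_o = −2.5, so E_xy = -2.5·(55/160.304) ≈ -0.858.
E_xy < 0: the goods are complements.

-0.858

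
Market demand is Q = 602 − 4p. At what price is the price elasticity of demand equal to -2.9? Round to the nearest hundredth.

111.91

Set −bp/(a − bp) = −2.9 ⇒ bp = 2.9(a − bp) ⇒ bp(1+2.9) = 2.9·a.
p = 2.9·602/(4·3.9) ≈ 111.91.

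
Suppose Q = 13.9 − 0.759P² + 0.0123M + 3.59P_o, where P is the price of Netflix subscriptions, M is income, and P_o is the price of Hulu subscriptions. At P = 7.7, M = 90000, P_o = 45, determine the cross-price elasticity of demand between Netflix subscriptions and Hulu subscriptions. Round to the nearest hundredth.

Substituting, Q = 13.9 − 0.759(7.7)² + 0.0123(90000) + 3.59(45) = 13.9 − 45.0011 + 1107 + 161.55 = 1237.4489.
∂Q/∂P_o = +3.59, so E_xy = 3.59·(45/1237.4489) ≈ 0.13.
E_xy > 0: the goods are substitutes.

0.13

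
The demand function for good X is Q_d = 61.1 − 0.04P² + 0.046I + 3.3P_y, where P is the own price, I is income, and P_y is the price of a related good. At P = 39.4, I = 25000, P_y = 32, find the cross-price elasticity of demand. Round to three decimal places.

0.084

Substituting, Q_d = 61.1 − 0.04(39.4)² + 0.046(25000) + 3.3(32) = 61.1 − 62.0944 + 1150 + 105.6 = 1254.6056.
∂Q_d/∂P_y = +3.3, so E_xy = 3.3·(32/1254.6056) ≈ 0.084.
E_xy > 0: the goods are substitutes.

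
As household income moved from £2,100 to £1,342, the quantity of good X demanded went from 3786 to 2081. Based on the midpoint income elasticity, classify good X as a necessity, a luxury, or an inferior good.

luxury

%ΔQ = (2081 − 3786)/[(3786+2081)/2] = -1705/2933.5 ≈ -0.5812.
%ΔM = (1,342 − 2,100)/[(2,100+1,342)/2] = -758/1721 ≈ -0.4404.
E_I = %ΔQ/%ΔM ≈ 1.320.
E_I > 1: normal good (luxury).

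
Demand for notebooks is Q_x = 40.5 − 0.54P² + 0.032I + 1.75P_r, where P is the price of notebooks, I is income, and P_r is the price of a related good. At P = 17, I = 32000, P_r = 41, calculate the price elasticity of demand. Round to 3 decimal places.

-0.318

First evaluate Q_x: 40.5 − 0.54(17)² + 0.032(32000) + 1.75(41) = 40.5 − 156.06 + 1024 + 71.75 = 980.19.
∂Q_x/∂P = −2·0.54·P = -18.36, so E_p = -18.36·(17/980.19) ≈ -0.318.
|E_p| < 1: demand is inelastic.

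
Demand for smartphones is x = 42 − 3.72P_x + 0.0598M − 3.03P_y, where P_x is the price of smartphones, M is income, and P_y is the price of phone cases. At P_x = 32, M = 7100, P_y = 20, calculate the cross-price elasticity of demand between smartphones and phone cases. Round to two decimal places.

-0.21

x = 42 − 3.72(32) + 0.0598(7100) − 3.03(20) = 42 − 119.04 + 424.58 − 60.6 = 286.94.
∂x/∂P_y = −3.03, so E_xy = -3.03·(20/286.94) ≈ -0.21.
E_xy < 0: the goods are complements.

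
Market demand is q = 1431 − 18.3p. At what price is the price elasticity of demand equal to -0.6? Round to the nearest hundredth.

29.32

Set −bp/(a − bp) = −0.6 ⇒ bp = 0.6(a − bp) ⇒ bp(1+0.6) = 0.6·a.
p = 0.6·1431/(18.3·1.6) ≈ 29.32.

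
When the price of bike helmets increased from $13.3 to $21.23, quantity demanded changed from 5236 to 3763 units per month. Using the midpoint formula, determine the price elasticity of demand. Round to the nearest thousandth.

%Δq = (3763 − 5236)/[(5236 + 3763)/2] = -1473/4499.5 ≈ -0.3274.
%ΔP = (21.23 − 13.3)/[(13.3 + 21.23)/2] = 7.93/17.265 ≈ 0.4593.
Arc elasticity E = %Δq/%ΔP ≈ -0.3274/0.4593 ≈ -0.713.
|E| < 1: demand is inelastic over this range.

-0.713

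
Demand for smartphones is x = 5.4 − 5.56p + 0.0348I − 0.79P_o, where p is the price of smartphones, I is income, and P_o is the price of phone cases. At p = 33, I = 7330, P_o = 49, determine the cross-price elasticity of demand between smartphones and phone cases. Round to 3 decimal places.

-1.011

At the given point, x = 5.4 − 5.56(33) + 0.0348(7330) − 0.79(49) = 5.4 − 183.48 + 255.084 − 38.71 = 38.294.
∂x/∂P_o = −0.79, so E_xy = -0.79·(49/38.294) ≈ -1.011.
E_xy < 0: the goods are complements.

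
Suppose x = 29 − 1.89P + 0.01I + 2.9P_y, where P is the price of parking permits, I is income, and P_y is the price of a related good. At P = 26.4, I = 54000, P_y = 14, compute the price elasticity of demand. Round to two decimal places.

-0.09

Substituting, x = 29 − 1.89(26.4) + 0.01(54000) + 2.9(14) = 29 − 49.896 + 540 + 40.6 = 559.704.
∂x/∂P = −1.89, so E_p = (−1.89)·(26.4/559.704) ≈ -0.09.
|E_p| < 1: demand is inelastic.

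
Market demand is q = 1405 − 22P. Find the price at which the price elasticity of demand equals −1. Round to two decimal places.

31.93

For linear demand q = a − bP, E = −bP/(a − bP). |E| = 1 ⇒ bP = a − bP ⇒ P = a/(2b).
P = 1405/(2·22) ≈ 31.93.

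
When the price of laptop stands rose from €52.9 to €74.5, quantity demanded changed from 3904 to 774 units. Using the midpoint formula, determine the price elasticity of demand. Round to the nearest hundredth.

-3.95

%Δq = (774 − 3904)/[(3904 + 774)/2] = -3130/2339 ≈ -1.3382.
%ΔP = (74.5 − 52.9)/[(52.9 + 74.5)/2] = 21.6/63.7 ≈ 0.3391.
Arc elasticity E = %Δq/%ΔP ≈ -1.3382/0.3391 ≈ -3.95.
|E| > 1: demand is elastic over this range.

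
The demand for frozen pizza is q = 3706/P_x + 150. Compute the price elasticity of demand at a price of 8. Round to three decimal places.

At P_x = 8, q = 613.25.
dq/dP_x = −3706/P_x² = −57.9062.
Point elasticity E = (dq/dP_x)·(P_x/q) = -57.9063 × 8/613.25 ≈ -0.755.
|E| < 1, so demand is inelastic at this price.

-0.755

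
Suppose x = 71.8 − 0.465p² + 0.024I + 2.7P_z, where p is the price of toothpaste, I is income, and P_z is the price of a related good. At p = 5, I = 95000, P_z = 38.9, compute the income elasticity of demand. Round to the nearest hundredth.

0.93

At the given point, x = 71.8 − 0.465(5)² + 0.024(95000) + 2.7(38.9) = 71.8 − 11.625 + 2280 + 105.03 = 2445.205.
∂x/∂I = +0.024, so E_I = 0.024·(95000/2445.205) ≈ 0.93.
E_I ∈ (0,1): normal good (necessity).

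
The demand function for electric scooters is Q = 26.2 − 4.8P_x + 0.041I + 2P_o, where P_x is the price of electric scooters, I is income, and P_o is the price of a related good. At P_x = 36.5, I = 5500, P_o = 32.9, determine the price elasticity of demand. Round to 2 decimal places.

Substituting, Q = 26.2 − 4.8(36.5) + 0.041(5500) + 2(32.9) = 26.2 − 175.2 + 225.5 + 65.8 = 142.3.
∂Q/∂P_x = −4.8, so E_p = (−4.8)·(36.5/142.3) ≈ -1.23.
|E_p| > 1: demand is elastic.

-1.23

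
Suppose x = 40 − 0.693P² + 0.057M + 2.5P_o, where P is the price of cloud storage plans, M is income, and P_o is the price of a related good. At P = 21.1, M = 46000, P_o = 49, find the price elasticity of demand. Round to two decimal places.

-0.25

x = 40 − 0.693(21.1)² + 0.057(46000) + 2.5(49) = 40 − 308.5305 + 2622 + 122.5 = 2475.9695.
∂x/∂P = −2·0.693·P = -29.2446, so E_p = -29.2446·(21.1/2475.9695) ≈ -0.25.
|E_p| < 1: demand is inelastic.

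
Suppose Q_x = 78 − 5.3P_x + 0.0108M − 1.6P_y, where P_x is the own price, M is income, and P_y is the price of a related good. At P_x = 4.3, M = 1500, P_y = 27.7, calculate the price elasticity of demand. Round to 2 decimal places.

At the given point, Q_x = 78 − 5.3(4.3) + 0.0108(1500) − 1.6(27.7) = 78 − 22.79 + 16.2 − 44.32 = 27.09.
∂Q_x/∂P_x = −5.3, so E_p = (−5.3)·(4.3/27.09) ≈ -0.84.
|E_p| < 1: demand is inelastic.

-0.84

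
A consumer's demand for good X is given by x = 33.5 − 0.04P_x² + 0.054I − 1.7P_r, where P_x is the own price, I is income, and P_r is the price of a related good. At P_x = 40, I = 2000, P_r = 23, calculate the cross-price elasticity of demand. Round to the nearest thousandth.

-1.018

Substituting, x = 33.5 − 0.04(40)² + 0.054(2000) − 1.7(23) = 33.5 − 64 + 108 − 39.1 = 38.4.
∂x/∂P_r = −1.7, so E_xy = -1.7·(23/38.4) ≈ -1.018.
E_xy < 0: the goods are complements.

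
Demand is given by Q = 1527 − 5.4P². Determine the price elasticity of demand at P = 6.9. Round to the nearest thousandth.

At P = 6.9, Q = 1269.906.
dQ/dP = −2·5.4·P = −74.52.
Point elasticity E = (dQ/dP)·(P/Q) = -74.52 × 6.9/1269.906 ≈ -0.405.
|E| < 1, so demand is inelastic at this price.

-0.405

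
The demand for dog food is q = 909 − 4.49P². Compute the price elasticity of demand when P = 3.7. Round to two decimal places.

At P = 3.7, q = 847.5319.
dq/dP = −2·4.49·P = −33.226.
Point elasticity E = (dq/dP)·(P/q) = -33.226 × 3.7/847.5319 ≈ -0.15.
|E| < 1, so demand is inelastic at this price.

-0.15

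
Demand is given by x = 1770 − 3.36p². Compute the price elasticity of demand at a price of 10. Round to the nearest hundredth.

-0.47

At p = 10, x = 1434.
dx/dp = −2·3.36·p = −67.2.
Point elasticity E = (dx/dp)·(p/x) = -67.2 × 10/1434 ≈ -0.47.
|E| < 1, so demand is inelastic at this price.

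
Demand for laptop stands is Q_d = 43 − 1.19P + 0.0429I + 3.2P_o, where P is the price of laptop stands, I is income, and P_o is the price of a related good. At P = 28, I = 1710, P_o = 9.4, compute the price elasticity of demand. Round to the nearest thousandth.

First evaluate Q_d: 43 − 1.19(28) + 0.0429(1710) + 3.2(9.4) = 43 − 33.32 + 73.359 + 30.08 = 113.119.
∂Q_d/∂P = −1.19, so E_p = (−1.19)·(28/113.119) ≈ -0.295.
|E_p| < 1: demand is inelastic.

-0.295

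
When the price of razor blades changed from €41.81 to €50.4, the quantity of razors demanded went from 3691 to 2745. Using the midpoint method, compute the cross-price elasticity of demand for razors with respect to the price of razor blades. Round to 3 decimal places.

-1.578

%ΔQ_x = (2745 − 3691)/[(3691+2745)/2] = -946/3218 ≈ -0.2940.
%ΔP_y = (50.4 − 41.81)/[(41.81+50.4)/2] ≈ 0.1863.
E_xy = -0.2940/0.1863 ≈ -1.578.
E_xy < 0, so razors and razor blades are complements.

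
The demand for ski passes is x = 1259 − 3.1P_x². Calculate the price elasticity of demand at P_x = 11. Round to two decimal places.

At P_x = 11, x = 883.9.
dx/dP_x = −2·3.1·P_x = −68.2.
Point elasticity E = (dx/dP_x)·(P_x/x) = -68.2 × 11/883.9 ≈ -0.85.
|E| < 1, so demand is inelastic at this price.

-0.85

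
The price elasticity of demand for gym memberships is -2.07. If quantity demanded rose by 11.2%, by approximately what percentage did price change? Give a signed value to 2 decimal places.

%ΔQ ≈ E × %ΔP ⇒ %ΔP = %ΔQ / E = (11.2%)/(-2.07) ≈ -5.41%.

-5.41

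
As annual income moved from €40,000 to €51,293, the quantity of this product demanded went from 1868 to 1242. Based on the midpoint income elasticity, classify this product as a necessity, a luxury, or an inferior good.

inferior

%ΔQ = (1242 − 1868)/[(1868+1242)/2] = -626/1555 ≈ -0.4026.
%ΔI = (51,293 − 40,000)/[(40,000+51,293)/2] = 11293/45646.5 ≈ 0.2474.
E_I = %ΔQ/%ΔI ≈ -1.627.
E_I < 0: inferior good.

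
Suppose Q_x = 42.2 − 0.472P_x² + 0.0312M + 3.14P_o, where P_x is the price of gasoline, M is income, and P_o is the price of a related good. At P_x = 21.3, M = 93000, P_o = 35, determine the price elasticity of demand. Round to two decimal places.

-0.15

Evaluating quantity at (P_x, M, P_o) gives Q_x = 42.2 − 0.472(21.3)² + 0.0312(93000) + 3.14(35) = 42.2 − 214.1417 + 2901.6 + 109.9 = 2839.5583.
∂Q_x/∂P_x = −2·0.472·P_x = -20.1072, so E_p = -20.1072·(21.3/2839.5583) ≈ -0.15.
|E_p| < 1: demand is inelastic.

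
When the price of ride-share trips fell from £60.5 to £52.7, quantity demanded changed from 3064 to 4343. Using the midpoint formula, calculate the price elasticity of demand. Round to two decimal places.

%ΔQ = (4343 − 3064)/[(3064 + 4343)/2] = 1279/3703.5 ≈ 0.3453.
%Δp = (52.7 − 60.5)/[(60.5 + 52.7)/2] = -7.8/56.6 ≈ -0.1378.
Arc elasticity E = %ΔQ/%Δp ≈ 0.3453/-0.1378 ≈ -2.51.
|E| > 1: demand is elastic over this range.

-2.51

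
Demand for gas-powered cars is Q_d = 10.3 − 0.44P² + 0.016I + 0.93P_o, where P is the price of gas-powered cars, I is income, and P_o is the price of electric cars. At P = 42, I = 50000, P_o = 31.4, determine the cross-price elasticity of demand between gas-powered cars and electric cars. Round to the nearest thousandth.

First evaluate Q_d: 10.3 − 0.44(42)² + 0.016(50000) + 0.93(31.4) = 10.3 − 776.16 + 800 + 29.202 = 63.342.
∂Q_d/∂P_o = +0.93, so E_xy = 0.93·(31.4/63.342) ≈ 0.461.
E_xy > 0: the goods are substitutes.

0.461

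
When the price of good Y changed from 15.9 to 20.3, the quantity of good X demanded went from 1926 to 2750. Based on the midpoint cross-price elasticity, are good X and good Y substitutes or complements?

%ΔQ_x = (2750 − 1926)/[(1926+2750)/2] = 824/2338 ≈ 0.3524.
%ΔP_y = (20.3 − 15.9)/[(15.9+20.3)/2] ≈ 0.2431.
E_xy = 0.3524/0.2431 ≈ 1.450.
E_xy > 0, so the goods are substitutes.

substitutes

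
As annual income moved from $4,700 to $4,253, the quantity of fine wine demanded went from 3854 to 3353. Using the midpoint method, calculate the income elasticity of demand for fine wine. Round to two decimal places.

%ΔQ = (3353 − 3854)/[(3854+3353)/2] = -501/3603.5 ≈ -0.1390.
%ΔY = (4,253 − 4,700)/[(4,700+4,253)/2] = -447/4476.5 ≈ -0.0999.
E_I = %ΔQ/%ΔY ≈ 1.39.
E_I > 1: normal good (luxury).

1.39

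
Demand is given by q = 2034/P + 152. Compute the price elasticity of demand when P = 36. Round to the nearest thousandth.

At P = 36, q = 208.5.
dq/dP = −2034/P² = −1.5694.
Point elasticity E = (dq/dP)·(P/q) = -1.5694 × 36/208.5 ≈ -0.271.
|E| < 1, so demand is inelastic at this price.

-0.271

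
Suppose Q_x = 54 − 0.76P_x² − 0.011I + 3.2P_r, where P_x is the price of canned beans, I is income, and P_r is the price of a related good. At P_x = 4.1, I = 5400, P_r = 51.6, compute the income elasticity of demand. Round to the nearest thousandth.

At the given point, Q_x = 54 − 0.76(4.1)² − 0.011(5400) + 3.2(51.6) = 54 − 12.7756 − 59.4 + 165.12 = 146.9444.
∂Q_x/∂I = −0.011, so E_I = -0.011·(5400/146.9444) ≈ -0.404.
E_I < 0: inferior good.

-0.404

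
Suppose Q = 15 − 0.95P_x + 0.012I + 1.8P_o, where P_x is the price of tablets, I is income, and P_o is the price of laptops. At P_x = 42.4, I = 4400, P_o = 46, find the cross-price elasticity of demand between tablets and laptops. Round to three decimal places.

Evaluating quantity at (P_x, I, P_o) gives Q = 15 − 0.95(42.4) + 0.012(4400) + 1.8(46) = 15 − 40.28 + 52.8 + 82.8 = 110.32.
∂Q/∂P_o = +1.8, so E_xy = 1.8·(46/110.32) ≈ 0.751.
E_xy > 0: the goods are substitutes.

0.751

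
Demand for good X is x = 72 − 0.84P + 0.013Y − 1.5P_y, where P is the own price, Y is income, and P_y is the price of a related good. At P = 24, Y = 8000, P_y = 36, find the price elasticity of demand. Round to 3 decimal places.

-0.198

At the given point, x = 72 − 0.84(24) + 0.013(8000) − 1.5(36) = 72 − 20.16 + 104 − 54 = 101.84.
∂x/∂P = −0.84, so E_p = (−0.84)·(24/101.84) ≈ -0.198.
|E_p| < 1: demand is inelastic.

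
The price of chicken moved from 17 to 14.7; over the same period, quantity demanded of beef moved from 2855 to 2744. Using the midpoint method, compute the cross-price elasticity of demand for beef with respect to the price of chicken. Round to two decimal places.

%ΔQ_x = (2744 − 2855)/[(2855+2744)/2] = -111/2799.5 ≈ -0.0396.
%ΔP_y = (14.7 − 17)/[(17+14.7)/2] ≈ -0.1451.
E_xy = -0.0396/-0.1451 ≈ 0.27.
E_xy > 0, so beef and chicken are substitutes.

0.27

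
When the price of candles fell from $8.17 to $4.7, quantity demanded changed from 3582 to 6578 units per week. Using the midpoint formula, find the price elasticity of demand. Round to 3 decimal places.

-1.094

%Δq = (6578 − 3582)/[(3582 + 6578)/2] = 2996/5080 ≈ 0.5898.
%ΔP = (4.7 − 8.17)/[(8.17 + 4.7)/2] = -3.47/6.435 ≈ -0.5392.
Arc elasticity E = %Δq/%ΔP ≈ 0.5898/-0.5392 ≈ -1.094.
|E| > 1: demand is elastic over this range.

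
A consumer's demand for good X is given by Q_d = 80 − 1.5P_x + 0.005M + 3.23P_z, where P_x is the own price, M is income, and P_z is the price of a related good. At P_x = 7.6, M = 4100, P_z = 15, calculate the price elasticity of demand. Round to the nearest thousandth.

Q_d = 80 − 1.5(7.6) + 0.005(4100) + 3.23(15) = 80 − 11.4 + 20.5 + 48.45 = 137.55.
∂Q_d/∂P_x = −1.5, so E_p = (−1.5)·(7.6/137.55) ≈ -0.083.
|E_p| < 1: demand is inelastic.

-0.083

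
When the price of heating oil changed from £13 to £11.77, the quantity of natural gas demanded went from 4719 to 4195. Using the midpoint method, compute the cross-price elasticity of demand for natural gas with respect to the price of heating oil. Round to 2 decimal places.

1.18

%ΔQ_x = (4195 − 4719)/[(4719+4195)/2] = -524/4457 ≈ -0.1176.
%ΔP_y = (11.77 − 13)/[(13+11.77)/2] ≈ -0.0993.
E_xy = -0.1176/-0.0993 ≈ 1.18.
E_xy > 0, so natural gas and heating oil are substitutes.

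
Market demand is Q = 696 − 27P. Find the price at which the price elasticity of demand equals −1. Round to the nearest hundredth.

12.89

For linear demand Q = a − bP, E = −bP/(a − bP). |E| = 1 ⇒ bP = a − bP ⇒ P = a/(2b).
P = 696/(2·27) ≈ 12.89.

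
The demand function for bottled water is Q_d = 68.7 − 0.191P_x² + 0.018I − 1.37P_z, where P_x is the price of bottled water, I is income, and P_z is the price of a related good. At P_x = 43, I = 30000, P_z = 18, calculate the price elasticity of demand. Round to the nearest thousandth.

Substituting, Q_d = 68.7 − 0.191(43)² + 0.018(30000) − 1.37(18) = 68.7 − 353.159 + 540 − 24.66 = 230.881.
∂Q_d/∂P_x = −2·0.191·P_x = -16.426, so E_p = -16.426·(43/230.881) ≈ -3.059.
|E_p| > 1: demand is elastic.

-3.059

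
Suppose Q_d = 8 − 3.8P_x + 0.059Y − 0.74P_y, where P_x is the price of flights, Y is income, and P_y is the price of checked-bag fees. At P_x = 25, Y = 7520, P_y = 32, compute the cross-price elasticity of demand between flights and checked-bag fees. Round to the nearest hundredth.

-0.07

First evaluate Q_d: 8 − 3.8(25) + 0.059(7520) − 0.74(32) = 8 − 95 + 443.68 − 23.68 = 333.
∂Q_d/∂P_y = −0.74, so E_xy = -0.74·(32/333) ≈ -0.07.
E_xy < 0: the goods are complements.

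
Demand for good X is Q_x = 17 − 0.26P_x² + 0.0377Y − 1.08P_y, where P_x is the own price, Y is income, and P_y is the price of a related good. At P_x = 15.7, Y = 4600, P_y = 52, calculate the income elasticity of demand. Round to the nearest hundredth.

2.47

First evaluate Q_x: 17 − 0.26(15.7)² + 0.0377(4600) − 1.08(52) = 17 − 64.0874 + 173.42 − 56.16 = 70.1726.
∂Q_x/∂Y = +0.0377, so E_I = 0.0377·(4600/70.1726) ≈ 2.47.
E_I > 1: normal good (luxury).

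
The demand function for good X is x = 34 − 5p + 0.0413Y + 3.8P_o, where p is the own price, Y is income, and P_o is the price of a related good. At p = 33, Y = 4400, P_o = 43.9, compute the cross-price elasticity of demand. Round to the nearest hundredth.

Substituting, x = 34 − 5(33) + 0.0413(4400) + 3.8(43.9) = 34 − 165 + 181.72 + 166.82 = 217.54.
∂x/∂P_o = +3.8, so E_xy = 3.8·(43.9/217.54) ≈ 0.77.
E_xy > 0: the goods are substitutes.

0.77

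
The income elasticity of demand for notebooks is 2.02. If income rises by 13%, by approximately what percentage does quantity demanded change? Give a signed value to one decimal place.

26.3

%ΔQ ≈ E × %ΔI = (2.02) × (13%) ≈ 26.3%.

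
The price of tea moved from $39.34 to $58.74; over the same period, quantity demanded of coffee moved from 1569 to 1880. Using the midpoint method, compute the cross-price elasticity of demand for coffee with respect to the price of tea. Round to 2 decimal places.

%ΔQ_x = (1880 − 1569)/[(1569+1880)/2] = 311/1724.5 ≈ 0.1803.
%ΔP_y = (58.74 − 39.34)/[(39.34+58.74)/2] ≈ 0.3956.
E_xy = 0.1803/0.3956 ≈ 0.46.
E_xy > 0, so coffee and tea are substitutes.

0.46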